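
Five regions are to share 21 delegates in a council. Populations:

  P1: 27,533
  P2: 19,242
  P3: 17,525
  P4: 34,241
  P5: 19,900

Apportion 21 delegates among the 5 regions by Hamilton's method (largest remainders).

P1 5; P2 3; P3 3; P4 6; P5 4

The standard divisor is 118441/21 ≈ 5640.048.
Standard quotas: P1 4.8817, P2 3.4117, P3 3.1072, P4 6.0710, P5 3.5283.
Lower quotas: P1 4, P2 3, P3 3, P4 6, P5 3 (sum 19, leaving 2 seats).
Remainders in descending order: P1 0.8817, P5 0.5283, P2 0.4117, P3 0.1072, P4 0.0710.
The surplus seats go to P1, P5.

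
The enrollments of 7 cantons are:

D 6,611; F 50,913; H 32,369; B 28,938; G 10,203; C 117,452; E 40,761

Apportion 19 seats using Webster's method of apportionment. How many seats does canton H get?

2

Standard divisor 287247/19 ≈ 15118.263; standard quotas: D 0.437, F 3.368, H 2.141, B 1.914, G 0.675, C 7.769, E 2.696.
Rounding to the nearest integer gives D 0, F 3, H 2, B 2, G 1, C 8, E 3 — total 19, matching the house size, so no adjustment is needed.
H receives 2.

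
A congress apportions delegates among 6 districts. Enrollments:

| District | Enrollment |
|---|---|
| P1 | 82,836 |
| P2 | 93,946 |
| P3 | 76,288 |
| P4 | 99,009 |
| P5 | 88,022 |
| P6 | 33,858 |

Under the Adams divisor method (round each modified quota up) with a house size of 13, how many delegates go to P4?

3

Standard divisor 473959/13 ≈ 36458.385; standard quotas: P1 2.272, P2 2.577, P3 2.092, P4 2.716, P5 2.414, P6 0.929.
Rounding up gives 3, 3, 3, 3, 3, 1 = 16 seats, so the divisor must be adjusted.
With modified divisor 45500: modified quotas P1 1.821, P2 2.065, P3 1.677, P4 2.176, P5 1.935, P6 0.744.
Rounding up: P1 2, P2 3, P3 2, P4 3, P5 2, P6 1 (total 13).
P4 receives 3.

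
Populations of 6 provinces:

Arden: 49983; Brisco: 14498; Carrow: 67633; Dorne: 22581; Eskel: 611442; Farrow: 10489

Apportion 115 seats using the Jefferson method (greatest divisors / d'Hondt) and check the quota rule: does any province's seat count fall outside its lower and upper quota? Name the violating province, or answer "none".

Standard quotas: Arden 7.401, Brisco 2.147, Carrow 10.015, Dorne 3.344, Eskel 90.540, Farrow 1.553.
Jefferson allocation: Arden 7, Brisco 2, Carrow 10, Dorne 3, Eskel 92, Farrow 1.
Eskel has quota 90.540 (lower 90, upper 91) but receives 92 — outside the quota interval.

Eskel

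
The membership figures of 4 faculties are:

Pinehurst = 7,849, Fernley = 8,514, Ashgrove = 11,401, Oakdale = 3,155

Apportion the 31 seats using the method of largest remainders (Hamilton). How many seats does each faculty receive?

Pinehurst: 8, Fernley: 9, Ashgrove: 11, Oakdale: 3

The standard divisor is 30919/31 ≈ 997.387.
Standard quotas: Pinehurst 7.8696, Fernley 8.5363, Ashgrove 11.4309, Oakdale 3.1633.
Lower quotas: Pinehurst 7, Fernley 8, Ashgrove 11, Oakdale 3 (sum 29, leaving 2 seats).
Remainders in descending order: Pinehurst 0.8696, Fernley 0.5363, Ashgrove 0.4309, Oakdale 0.1633.
The surplus seats go to Pinehurst, Fernley.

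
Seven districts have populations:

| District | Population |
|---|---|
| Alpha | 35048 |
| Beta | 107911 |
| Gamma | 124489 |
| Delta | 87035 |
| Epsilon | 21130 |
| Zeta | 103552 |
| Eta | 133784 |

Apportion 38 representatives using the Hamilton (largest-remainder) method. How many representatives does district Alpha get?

2

Standard divisor: 612949 ÷ 38 ≈ 16130.237.
Standard quotas: Alpha 2.1728, Beta 6.6900, Gamma 7.7177, Delta 5.3958, Epsilon 1.3100, Zeta 6.4197, Eta 8.2940.
Lower quotas: Alpha 2, Beta 6, Gamma 7, Delta 5, Epsilon 1, Zeta 6, Eta 8 (sum 35, leaving 3 seats).
Remainders in descending order: Gamma 0.7177, Beta 0.6900, Zeta 0.4197, Delta 0.3958, Epsilon 0.3100, Eta 0.2940, Alpha 0.1728.
The surplus seats go to Gamma, Beta, Zeta.
Alpha receives 2.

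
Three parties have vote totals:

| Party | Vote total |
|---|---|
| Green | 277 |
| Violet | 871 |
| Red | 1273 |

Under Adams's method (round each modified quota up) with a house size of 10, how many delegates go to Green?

1

Standard divisor 2421/10 ≈ 242.1; standard quotas: Green 1.144, Violet 3.598, Red 5.258.
Rounding up gives 2, 4, 6 = 12 seats, so the divisor must be adjusted.
With modified divisor 284: modified quotas Green 0.975, Violet 3.067, Red 4.482.
Rounding up: Green 1, Violet 4, Red 5 (total 10).
Green receives 1.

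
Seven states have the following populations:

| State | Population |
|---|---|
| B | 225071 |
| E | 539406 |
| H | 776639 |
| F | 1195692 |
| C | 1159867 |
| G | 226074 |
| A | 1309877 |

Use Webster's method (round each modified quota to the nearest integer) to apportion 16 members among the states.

Standard divisor 5432626/16 ≈ 339539.125; standard quotas: B 0.663, E 1.589, H 2.287, F 3.522, C 3.416, G 0.666, A 3.858.
Rounding to the nearest integer gives 1, 2, 2, 4, 3, 1, 4 = 17 seats, so the divisor must be adjusted.
With modified divisor 350600: modified quotas B 0.642, E 1.539, H 2.215, F 3.410, C 3.308, G 0.645, A 3.736.
Rounding to the nearest integer: B 1, E 2, H 2, F 3, C 3, G 1, A 4 (total 16).

B: 1, E: 2, H: 2, F: 3, C: 3, G: 1, A: 4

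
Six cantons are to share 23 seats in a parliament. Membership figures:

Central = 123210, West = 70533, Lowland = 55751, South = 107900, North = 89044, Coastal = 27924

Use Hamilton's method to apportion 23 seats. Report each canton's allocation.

Central: 6, West: 4, Lowland: 3, South: 5, North: 4, Coastal: 1

The standard divisor is 474362/23 ≈ 20624.435.
Standard quotas: Central 5.9740, West 3.4199, Lowland 2.7032, South 5.2317, North 4.3174, Coastal 1.3539.
Lower quotas: Central 5, West 3, Lowland 2, South 5, North 4, Coastal 1 (sum 20, leaving 3 seats).
Remainders in descending order: Central 0.9740, Lowland 0.7032, West 0.4199, Coastal 0.3539, North 0.3174, South 0.2317.
The surplus seats go to Central, Lowland, West.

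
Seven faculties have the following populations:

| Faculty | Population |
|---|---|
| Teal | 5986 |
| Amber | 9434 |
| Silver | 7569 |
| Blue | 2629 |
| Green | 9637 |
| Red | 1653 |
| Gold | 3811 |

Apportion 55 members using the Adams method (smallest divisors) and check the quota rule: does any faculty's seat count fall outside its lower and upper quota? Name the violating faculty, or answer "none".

none

Standard quotas: Teal 8.085, Amber 12.743, Silver 10.224, Blue 3.551, Green 13.017, Red 2.233, Gold 5.148.
Adams allocation: Teal 8, Amber 12, Silver 10, Blue 4, Green 13, Red 3, Gold 5.
Every allocation lies between the lower and upper quota.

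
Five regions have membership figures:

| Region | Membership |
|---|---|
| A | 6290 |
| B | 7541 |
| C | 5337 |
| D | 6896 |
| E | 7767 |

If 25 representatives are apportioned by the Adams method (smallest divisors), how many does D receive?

5

Standard divisor 33831/25 ≈ 1353.24; standard quotas: A 4.648, B 5.573, C 3.944, D 5.096, E 5.740.
Rounding up gives 5, 6, 4, 6, 6 = 27 seats, so the divisor must be adjusted.
With modified divisor 1530: modified quotas A 4.111, B 4.929, C 3.488, D 4.507, E 5.076.
Rounding up: A 5, B 5, C 4, D 5, E 6 (total 25).
D receives 5.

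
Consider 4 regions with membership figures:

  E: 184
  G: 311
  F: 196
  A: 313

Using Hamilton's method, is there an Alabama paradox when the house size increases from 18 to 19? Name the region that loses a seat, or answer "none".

At 18 seats: E 3, G 6, F 3, A 6.
At 19 seats: E 3, G 6, F 4, A 6.
No region's allocation decreased.

none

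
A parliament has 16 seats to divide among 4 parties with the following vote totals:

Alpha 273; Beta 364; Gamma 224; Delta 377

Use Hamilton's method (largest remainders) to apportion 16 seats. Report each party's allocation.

Alpha 3, Beta 5, Gamma 3, Delta 5

Total 1238; standard divisor 1238/16 ≈ 77.375.
Standard quotas: Alpha 3.528, Beta 4.704, Gamma 2.895, Delta 4.872.
Lower quotas: Alpha 3, Beta 4, Gamma 2, Delta 4 (sum 13, leaving 3 seats).
Remainders in descending order: Gamma 0.895, Delta 0.872, Beta 0.704, Alpha 0.528.
Largest remainders: Gamma, Delta, Beta receive the extra seats.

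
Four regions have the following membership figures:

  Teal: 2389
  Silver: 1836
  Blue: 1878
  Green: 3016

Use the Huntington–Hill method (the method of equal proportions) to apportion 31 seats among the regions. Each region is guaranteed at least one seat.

Teal: 8; Silver: 6; Blue: 7; Green: 10

With divisor 289: modified quotas Teal 8.266, Silver 6.353, Blue 6.498, Green 10.436.
Geometric-mean thresholds: Teal √(8·9)=8.485, Silver √(6·7)=6.481, Blue √(6·7)=6.481, Green √(10·11)=10.488.
Each quota rounded against its threshold gives Teal 8, Silver 6, Blue 7, Green 10 (total 31).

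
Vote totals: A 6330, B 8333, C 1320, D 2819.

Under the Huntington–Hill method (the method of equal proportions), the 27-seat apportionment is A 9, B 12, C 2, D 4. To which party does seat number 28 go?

Priority for the next seat is population ÷ (√(s·(s+1))).
Priorities: A 667.241, B 667.174, C 538.888, D 630.348.
Highest priority: A.

A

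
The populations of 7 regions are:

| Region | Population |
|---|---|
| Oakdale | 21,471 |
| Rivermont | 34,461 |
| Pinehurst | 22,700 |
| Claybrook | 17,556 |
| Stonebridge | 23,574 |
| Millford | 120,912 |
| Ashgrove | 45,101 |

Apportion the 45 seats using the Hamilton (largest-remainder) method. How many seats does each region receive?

Total 285775; standard divisor 285775/45 ≈ 6350.556.
Standard quotas: Oakdale 3.3810, Rivermont 5.4265, Pinehurst 3.5745, Claybrook 2.7645, Stonebridge 3.7121, Millford 19.0396, Ashgrove 7.1019.
Lower quotas: Oakdale 3, Rivermont 5, Pinehurst 3, Claybrook 2, Stonebridge 3, Millford 19, Ashgrove 7 (sum 42, leaving 3 seats).
Remainders in descending order: Claybrook 0.7645, Stonebridge 0.7121, Pinehurst 0.5745, Rivermont 0.4265, Oakdale 0.3810, Ashgrove 0.1019, Millford 0.0396.
Largest remainders: Claybrook, Stonebridge, Pinehurst receive the extra seats.

Oakdale: 3, Rivermont: 5, Pinehurst: 4, Claybrook: 3, Stonebridge: 4, Millford: 19, Ashgrove: 7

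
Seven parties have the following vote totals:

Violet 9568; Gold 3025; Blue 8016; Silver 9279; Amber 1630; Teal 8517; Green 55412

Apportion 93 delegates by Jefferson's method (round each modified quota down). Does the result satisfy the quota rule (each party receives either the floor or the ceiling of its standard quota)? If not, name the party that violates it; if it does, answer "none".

Green

Standard quotas: Violet 9.323, Gold 2.947, Blue 7.810, Silver 9.041, Amber 1.588, Teal 8.299, Green 53.991.
Jefferson allocation: Violet 9, Gold 3, Blue 8, Silver 9, Amber 1, Teal 8, Green 55.
Green has quota 53.991 (lower 53, upper 54) but receives 55 — outside the quota interval.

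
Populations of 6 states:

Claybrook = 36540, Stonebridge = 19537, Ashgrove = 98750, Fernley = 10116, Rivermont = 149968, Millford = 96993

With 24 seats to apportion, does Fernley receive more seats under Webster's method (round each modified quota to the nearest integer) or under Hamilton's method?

Webster: Claybrook 2, Stonebridge 1, Ashgrove 6, Fernley 1, Rivermont 9, Millford 5.
Hamilton: Claybrook 2, Stonebridge 1, Ashgrove 6, Fernley 0, Rivermont 9, Millford 6.
Fernley gets 1 under Webster and 0 under Hamilton.

Webster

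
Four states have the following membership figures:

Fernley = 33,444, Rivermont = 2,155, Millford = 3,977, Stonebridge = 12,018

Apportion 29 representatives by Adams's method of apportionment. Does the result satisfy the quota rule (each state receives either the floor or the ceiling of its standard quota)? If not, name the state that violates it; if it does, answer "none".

Fernley

Standard quotas: Fernley 18.798, Rivermont 1.211, Millford 2.235, Stonebridge 6.755.
Adams allocation: Fernley 17, Rivermont 2, Millford 3, Stonebridge 7.
Fernley has quota 18.798 (lower 18, upper 19) but receives 17 — outside the quota interval.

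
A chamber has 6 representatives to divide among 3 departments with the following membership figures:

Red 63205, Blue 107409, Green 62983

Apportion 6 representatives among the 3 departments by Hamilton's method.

Standard divisor: 233597 ÷ 6 ≈ 38932.833.
Standard quotas: Red 1.6234, Blue 2.7588, Green 1.6177.
Lower quotas: Red 1, Blue 2, Green 1 (sum 4, leaving 2 seats).
Remainders in descending order: Blue 0.7588, Red 0.6234, Green 0.6177.
The surplus seats go to Blue, Red.

Red 2, Blue 3, Green 1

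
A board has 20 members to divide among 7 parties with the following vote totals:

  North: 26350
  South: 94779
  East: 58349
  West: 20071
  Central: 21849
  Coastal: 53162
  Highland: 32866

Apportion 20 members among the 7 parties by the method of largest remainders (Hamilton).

North 2, South 6, East 4, West 1, Central 1, Coastal 4, Highland 2

The standard divisor is 307426/20 ≈ 15371.3.
Standard quotas: North 1.7142, South 6.1660, East 3.7960, West 1.3057, Central 1.4214, Coastal 3.4585, Highland 2.1381.
Lower quotas: North 1, South 6, East 3, West 1, Central 1, Coastal 3, Highland 2 (sum 17, leaving 3 seats).
Remainders in descending order: East 0.7960, North 0.7142, Coastal 0.4585, Central 0.4214, West 0.3057, South 0.1660, Highland 0.1381.
Largest remainders: East, North, Coastal receive the extra seats.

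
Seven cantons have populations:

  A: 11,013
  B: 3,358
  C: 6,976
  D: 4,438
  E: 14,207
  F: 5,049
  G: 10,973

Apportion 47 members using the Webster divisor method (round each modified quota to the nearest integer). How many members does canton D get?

Standard divisor 56014/47 ≈ 1191.787; standard quotas: A 9.241, B 2.818, C 5.853, D 3.724, E 11.921, F 4.236, G 9.207.
Rounding to the nearest integer gives A 9, B 3, C 6, D 4, E 12, F 4, G 9 — total 47, matching the house size, so no adjustment is needed.
D receives 4.

4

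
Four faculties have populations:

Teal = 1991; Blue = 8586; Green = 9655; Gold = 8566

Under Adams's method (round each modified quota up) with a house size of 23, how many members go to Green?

Standard divisor 28798/23 ≈ 1252.087; standard quotas: Teal 1.590, Blue 6.857, Green 7.711, Gold 6.841.
Rounding up gives 2, 7, 8, 7 = 24 seats, so the divisor must be adjusted.
With modified divisor 1400: modified quotas Teal 1.422, Blue 6.133, Green 6.896, Gold 6.119.
Rounding up: Teal 2, Blue 7, Green 7, Gold 7 (total 23).
Green receives 7.

7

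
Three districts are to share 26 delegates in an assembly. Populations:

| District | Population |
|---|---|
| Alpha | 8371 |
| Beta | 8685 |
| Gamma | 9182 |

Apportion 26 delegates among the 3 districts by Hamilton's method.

The standard divisor is 26238/26 ≈ 1009.154.
Standard quotas: Alpha 8.2951, Beta 8.6062, Gamma 9.0987.
Lower quotas: Alpha 8, Beta 8, Gamma 9 (sum 25, leaving 1 seat).
Remainders in descending order: Beta 0.6062, Alpha 0.2951, Gamma 0.0987.
Largest remainder: Beta receives the extra seat.

Alpha 8; Beta 9; Gamma 9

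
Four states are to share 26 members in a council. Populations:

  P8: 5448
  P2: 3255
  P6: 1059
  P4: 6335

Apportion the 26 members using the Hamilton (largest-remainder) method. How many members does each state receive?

P8: 9, P2: 5, P6: 2, P4: 10

Standard divisor: 16097 ÷ 26 ≈ 619.115.
Standard quotas: P8 8.7997, P2 5.2575, P6 1.7105, P4 10.2323.
Lower quotas: P8 8, P2 5, P6 1, P4 10 (sum 24, leaving 2 seats).
Remainders in descending order: P8 0.7997, P6 0.7105, P2 0.2575, P4 0.2323.
Largest remainders: P8, P6 receive the extra seats.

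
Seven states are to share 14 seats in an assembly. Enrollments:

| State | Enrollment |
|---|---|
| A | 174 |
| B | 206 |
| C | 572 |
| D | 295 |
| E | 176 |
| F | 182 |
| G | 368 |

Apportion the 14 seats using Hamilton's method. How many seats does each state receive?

A 1, B 2, C 4, D 2, E 1, F 1, G 3

Standard divisor: 1973 ÷ 14 ≈ 140.929.
Standard quotas: A 1.235, B 1.462, C 4.059, D 2.093, E 1.249, F 1.291, G 2.611.
Lower quotas: A 1, B 1, C 4, D 2, E 1, F 1, G 2 (sum 12, leaving 2 seats).
Remainders in descending order: G 0.611, B 0.462, F 0.291, E 0.249, A 0.235, D 0.093, C 0.059.
Largest remainders: G, B receive the extra seats.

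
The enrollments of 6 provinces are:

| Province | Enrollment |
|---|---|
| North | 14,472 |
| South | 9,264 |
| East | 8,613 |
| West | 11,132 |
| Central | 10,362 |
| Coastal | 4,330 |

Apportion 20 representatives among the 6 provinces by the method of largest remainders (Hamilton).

Standard divisor: 58173 ÷ 20 ≈ 2908.65.
Standard quotas: North 4.9755, South 3.1850, East 2.9612, West 3.8272, Central 3.5625, Coastal 1.4887.
Lower quotas: North 4, South 3, East 2, West 3, Central 3, Coastal 1 (sum 16, leaving 4 seats).
Remainders in descending order: North 0.9755, East 0.9612, West 0.8272, Central 0.5625, Coastal 0.4887, South 0.1850.
Largest remainders: North, East, West, Central receive the extra seats.

North: 5, South: 3, East: 3, West: 4, Central: 4, Coastal: 1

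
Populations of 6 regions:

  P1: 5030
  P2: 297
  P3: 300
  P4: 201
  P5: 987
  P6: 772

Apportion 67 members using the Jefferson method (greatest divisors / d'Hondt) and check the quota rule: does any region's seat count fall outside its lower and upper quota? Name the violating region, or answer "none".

P1

Standard quotas: P1 44.419, P2 2.623, P3 2.649, P4 1.775, P5 8.716, P6 6.817.
Jefferson allocation: P1 46, P2 2, P3 2, P4 1, P5 9, P6 7.
P1 has quota 44.419 (lower 44, upper 45) but receives 46 — outside the quota interval.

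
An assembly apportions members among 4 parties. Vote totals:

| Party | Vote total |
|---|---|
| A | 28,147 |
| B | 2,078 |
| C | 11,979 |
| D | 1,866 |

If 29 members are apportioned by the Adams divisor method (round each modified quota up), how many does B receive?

2

Standard divisor 44070/29 ≈ 1519.655; standard quotas: A 18.522, B 1.367, C 7.883, D 1.228.
Rounding up gives 19, 2, 8, 2 = 31 seats, so the divisor must be adjusted.
With modified divisor 1700: modified quotas A 16.557, B 1.222, C 7.046, D 1.098.
Rounding up: A 17, B 2, C 8, D 2 (total 29).
B receives 2.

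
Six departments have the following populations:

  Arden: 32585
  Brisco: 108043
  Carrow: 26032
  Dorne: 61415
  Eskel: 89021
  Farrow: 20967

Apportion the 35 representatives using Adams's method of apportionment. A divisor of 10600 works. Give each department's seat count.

Arden 4, Brisco 11, Carrow 3, Dorne 6, Eskel 9, Farrow 2

With modified divisor 10600: modified quotas Arden 3.074, Brisco 10.193, Carrow 2.456, Dorne 5.794, Eskel 8.398, Farrow 1.978.
Rounding up: Arden 4, Brisco 11, Carrow 3, Dorne 6, Eskel 9, Farrow 2 (total 35).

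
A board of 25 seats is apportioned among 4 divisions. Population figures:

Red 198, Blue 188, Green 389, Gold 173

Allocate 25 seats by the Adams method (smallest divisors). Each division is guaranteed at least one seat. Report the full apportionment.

Red 5, Blue 5, Green 10, Gold 5

Standard divisor 948/25 ≈ 37.92; standard quotas: Red 5.222, Blue 4.958, Green 10.258, Gold 4.562.
Rounding up gives 6, 5, 11, 5 = 27 seats, so the divisor must be adjusted.
With modified divisor 40: modified quotas Red 4.950, Blue 4.700, Green 9.725, Gold 4.325.
Rounding up: Red 5, Blue 5, Green 10, Gold 5 (total 25).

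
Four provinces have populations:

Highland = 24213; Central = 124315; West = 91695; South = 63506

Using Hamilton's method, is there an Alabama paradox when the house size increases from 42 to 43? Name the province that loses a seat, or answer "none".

At 42 seats: Highland 3, Central 17, West 13, South 9.
At 43 seats: Highland 3, Central 18, West 13, South 9.
No province's allocation decreased.

none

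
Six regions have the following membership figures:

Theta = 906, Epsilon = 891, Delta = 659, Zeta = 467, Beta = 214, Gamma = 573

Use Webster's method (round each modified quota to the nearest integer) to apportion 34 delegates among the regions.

Standard divisor 3710/34 ≈ 109.118; standard quotas: Theta 8.303, Epsilon 8.165, Delta 6.039, Zeta 4.280, Beta 1.961, Gamma 5.251.
Rounding to the nearest integer gives 8, 8, 6, 4, 2, 5 = 33 seats, so the divisor must be adjusted.
With modified divisor 106: modified quotas Theta 8.547, Epsilon 8.406, Delta 6.217, Zeta 4.406, Beta 2.019, Gamma 5.406.
Rounding to the nearest integer: Theta 9, Epsilon 8, Delta 6, Zeta 4, Beta 2, Gamma 5 (total 34).

Theta 9, Epsilon 8, Delta 6, Zeta 4, Beta 2, Gamma 5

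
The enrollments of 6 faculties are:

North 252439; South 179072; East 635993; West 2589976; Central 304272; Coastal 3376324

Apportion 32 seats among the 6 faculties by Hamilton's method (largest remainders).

Total 7338076; standard divisor 7338076/32 ≈ 229314.875.
Standard quotas: North 1.1008, South 0.7809, East 2.7734, West 11.2944, Central 1.3269, Coastal 14.7235.
Lower quotas: North 1, South 0, East 2, West 11, Central 1, Coastal 14 (sum 29, leaving 3 seats).
Remainders in descending order: South 0.7809, East 0.7734, Coastal 0.7235, Central 0.3269, West 0.2944, North 0.1008.
Largest remainders: South, East, Coastal receive the extra seats.

North 1; South 1; East 3; West 11; Central 1; Coastal 15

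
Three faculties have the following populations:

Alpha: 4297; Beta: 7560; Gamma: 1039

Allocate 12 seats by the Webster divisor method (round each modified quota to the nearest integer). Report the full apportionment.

Standard divisor 12896/12 ≈ 1074.667; standard quotas: Alpha 3.998, Beta 7.035, Gamma 0.967.
Rounding to the nearest integer gives Alpha 4, Beta 7, Gamma 1 — total 12, matching the house size, so no adjustment is needed.

Alpha: 4, Beta: 7, Gamma: 1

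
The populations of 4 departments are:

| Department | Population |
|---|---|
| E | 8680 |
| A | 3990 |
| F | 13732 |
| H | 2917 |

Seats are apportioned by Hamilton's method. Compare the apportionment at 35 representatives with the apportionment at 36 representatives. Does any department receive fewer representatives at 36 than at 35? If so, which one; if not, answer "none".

H

At 35 seats: E 10, A 5, F 16, H 4.
At 36 seats: E 11, A 5, F 17, H 3.
H drops from 4 to 3.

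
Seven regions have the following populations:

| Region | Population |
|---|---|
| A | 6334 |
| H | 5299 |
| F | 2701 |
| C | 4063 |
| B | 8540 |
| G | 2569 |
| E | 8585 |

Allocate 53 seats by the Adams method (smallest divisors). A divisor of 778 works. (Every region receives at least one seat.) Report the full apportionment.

A 9; H 7; F 4; C 6; B 11; G 4; E 12

With modified divisor 778: modified quotas A 8.141, H 6.811, F 3.472, C 5.222, B 10.977, G 3.302, E 11.035.
Rounding up: A 9, H 7, F 4, C 6, B 11, G 4, E 12 (total 53).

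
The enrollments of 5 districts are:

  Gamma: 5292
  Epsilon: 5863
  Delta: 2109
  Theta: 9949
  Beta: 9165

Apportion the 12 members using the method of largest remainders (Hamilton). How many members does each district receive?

Gamma 2; Epsilon 2; Delta 1; Theta 4; Beta 3

The standard divisor is 32378/12 ≈ 2698.167.
Standard quotas: Gamma 1.9613, Epsilon 2.1730, Delta 0.7816, Theta 3.6873, Beta 3.3968.
Lower quotas: Gamma 1, Epsilon 2, Delta 0, Theta 3, Beta 3 (sum 9, leaving 3 seats).
Remainders in descending order: Gamma 0.9613, Delta 0.7816, Theta 0.6873, Beta 0.3968, Epsilon 0.1730.
The surplus seats go to Gamma, Delta, Theta.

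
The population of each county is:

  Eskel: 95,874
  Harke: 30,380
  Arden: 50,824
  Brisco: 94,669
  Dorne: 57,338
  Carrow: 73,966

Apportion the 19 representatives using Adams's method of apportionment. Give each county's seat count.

Standard divisor 403051/19 ≈ 21213.211; standard quotas: Eskel 4.520, Harke 1.432, Arden 2.396, Brisco 4.463, Dorne 2.703, Carrow 3.487.
Rounding up gives 5, 2, 3, 5, 3, 4 = 22 seats, so the divisor must be adjusted.
With modified divisor 25000: modified quotas Eskel 3.835, Harke 1.215, Arden 2.033, Brisco 3.787, Dorne 2.294, Carrow 2.959.
Rounding up: Eskel 4, Harke 2, Arden 3, Brisco 4, Dorne 3, Carrow 3 (total 19).

Eskel: 4, Harke: 2, Arden: 3, Brisco: 4, Dorne: 3, Carrow: 3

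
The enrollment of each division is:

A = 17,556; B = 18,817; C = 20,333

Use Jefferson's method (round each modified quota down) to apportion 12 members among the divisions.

A=4, B=4, C=4

Standard divisor 56706/12 ≈ 4725.5; standard quotas: A 3.715, B 3.982, C 4.303.
Rounding down gives 3, 3, 4 = 10 seats, so the divisor must be adjusted.
With modified divisor 4200: modified quotas A 4.180, B 4.480, C 4.841.
Rounding down: A 4, B 4, C 4 (total 12).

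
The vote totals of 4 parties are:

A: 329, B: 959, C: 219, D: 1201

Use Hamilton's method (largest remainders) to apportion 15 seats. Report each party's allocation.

Total 2708; standard divisor 2708/15 ≈ 180.533.
Standard quotas: A 1.822, B 5.312, C 1.213, D 6.653.
Lower quotas: A 1, B 5, C 1, D 6 (sum 13, leaving 2 seats).
Remainders in descending order: A 0.822, D 0.653, B 0.312, C 0.213.
The surplus seats go to A, D.

A=2, B=5, C=1, D=7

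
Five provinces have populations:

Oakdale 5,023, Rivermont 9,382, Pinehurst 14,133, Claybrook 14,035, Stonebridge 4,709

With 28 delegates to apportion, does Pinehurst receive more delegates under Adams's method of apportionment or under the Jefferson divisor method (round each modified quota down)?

Adams: Oakdale 3, Rivermont 6, Pinehurst 8, Claybrook 8, Stonebridge 3.
Jefferson: Oakdale 3, Rivermont 5, Pinehurst 9, Claybrook 8, Stonebridge 3.
Pinehurst gets 8 under Adams and 9 under Jefferson.

Jefferson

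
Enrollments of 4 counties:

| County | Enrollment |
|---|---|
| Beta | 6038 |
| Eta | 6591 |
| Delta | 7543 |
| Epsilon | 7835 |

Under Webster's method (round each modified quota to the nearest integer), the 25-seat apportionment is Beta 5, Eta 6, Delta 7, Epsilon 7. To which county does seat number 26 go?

Priority for the next seat is population ÷ (current seats + 0.5).
Priorities: Beta 1097.818, Eta 1014.000, Delta 1005.733, Epsilon 1044.667.
Highest priority: Beta.

Beta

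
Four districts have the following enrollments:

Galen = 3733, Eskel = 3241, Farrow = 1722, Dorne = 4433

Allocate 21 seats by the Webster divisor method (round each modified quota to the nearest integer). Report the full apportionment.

Standard divisor 13129/21 ≈ 625.19; standard quotas: Galen 5.971, Eskel 5.184, Farrow 2.754, Dorne 7.091.
Rounding to the nearest integer gives Galen 6, Eskel 5, Farrow 3, Dorne 7 — total 21, matching the house size, so no adjustment is needed.

Galen: 6, Eskel: 5, Farrow: 3, Dorne: 7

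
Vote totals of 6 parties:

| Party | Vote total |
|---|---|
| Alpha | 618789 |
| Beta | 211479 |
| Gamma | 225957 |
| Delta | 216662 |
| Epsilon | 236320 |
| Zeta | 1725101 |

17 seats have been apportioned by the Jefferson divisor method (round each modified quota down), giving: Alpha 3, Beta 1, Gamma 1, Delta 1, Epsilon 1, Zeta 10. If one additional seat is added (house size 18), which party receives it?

Priority for the next seat is population ÷ (current seats + 1).
Priorities: Alpha 154697.250, Beta 105739.500, Gamma 112978.500, Delta 108331.000, Epsilon 118160.000, Zeta 156827.364.
Highest priority: Zeta.

Zeta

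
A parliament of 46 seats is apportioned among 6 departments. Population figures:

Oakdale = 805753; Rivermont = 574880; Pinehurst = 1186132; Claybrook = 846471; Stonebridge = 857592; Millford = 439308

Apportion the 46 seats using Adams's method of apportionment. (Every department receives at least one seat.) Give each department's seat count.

Oakdale 8; Rivermont 6; Pinehurst 11; Claybrook 8; Stonebridge 8; Millford 5

Standard divisor 4710136/46 ≈ 102394.261; standard quotas: Oakdale 7.869, Rivermont 5.614, Pinehurst 11.584, Claybrook 8.267, Stonebridge 8.375, Millford 4.290.
Rounding up gives 8, 6, 12, 9, 9, 5 = 49 seats, so the divisor must be adjusted.
With modified divisor 108800: modified quotas Oakdale 7.406, Rivermont 5.284, Pinehurst 10.902, Claybrook 7.780, Stonebridge 7.882, Millford 4.038.
Rounding up: Oakdale 8, Rivermont 6, Pinehurst 11, Claybrook 8, Stonebridge 8, Millford 5 (total 46).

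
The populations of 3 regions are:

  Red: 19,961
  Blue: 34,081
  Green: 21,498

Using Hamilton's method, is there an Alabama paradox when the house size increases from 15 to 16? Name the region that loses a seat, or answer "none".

none

At 15 seats: Red 4, Blue 7, Green 4.
At 16 seats: Red 4, Blue 7, Green 5.
No region's allocation decreased.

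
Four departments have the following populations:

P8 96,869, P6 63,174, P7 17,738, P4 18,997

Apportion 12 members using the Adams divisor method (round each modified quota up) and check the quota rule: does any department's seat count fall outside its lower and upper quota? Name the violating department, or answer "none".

none

Standard quotas: P8 5.907, P6 3.853, P7 1.082, P4 1.158.
Adams allocation: P8 6, P6 4, P7 1, P4 1.
Every allocation lies between the lower and upper quota.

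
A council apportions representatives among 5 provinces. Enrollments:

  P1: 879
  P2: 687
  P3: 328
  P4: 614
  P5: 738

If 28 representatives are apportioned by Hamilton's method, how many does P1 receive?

Total 3246; standard divisor 3246/28 ≈ 115.929.
Standard quotas: P1 7.582, P2 5.926, P3 2.829, P4 5.296, P5 6.366.
Lower quotas: P1 7, P2 5, P3 2, P4 5, P5 6 (sum 25, leaving 3 seats).
Remainders in descending order: P2 0.926, P3 0.829, P1 0.582, P5 0.366, P4 0.296.
The surplus seats go to P2, P3, P1.
P1 receives 8.

8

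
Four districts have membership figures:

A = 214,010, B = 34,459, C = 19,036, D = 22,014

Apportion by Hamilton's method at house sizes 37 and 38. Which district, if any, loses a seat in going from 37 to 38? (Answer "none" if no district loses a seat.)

At 37 seats: A 27, B 4, C 3, D 3.
At 38 seats: A 28, B 5, C 2, D 3.
C drops from 3 to 2.

C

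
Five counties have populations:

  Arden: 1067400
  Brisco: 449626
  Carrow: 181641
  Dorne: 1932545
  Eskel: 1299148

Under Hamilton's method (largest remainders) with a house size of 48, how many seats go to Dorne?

19

Standard divisor: 4930360 ÷ 48 ≈ 102715.833.
Standard quotas: Arden 10.3918, Brisco 4.3774, Carrow 1.7684, Dorne 18.8145, Eskel 12.6480.
Lower quotas: Arden 10, Brisco 4, Carrow 1, Dorne 18, Eskel 12 (sum 45, leaving 3 seats).
Remainders in descending order: Dorne 0.8145, Carrow 0.7684, Eskel 0.6480, Arden 0.3918, Brisco 0.3774.
Largest remainders: Dorne, Carrow, Eskel receive the extra seats.
Dorne receives 19.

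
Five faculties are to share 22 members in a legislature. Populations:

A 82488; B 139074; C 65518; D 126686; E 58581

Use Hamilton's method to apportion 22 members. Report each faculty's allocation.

A=4, B=6, C=3, D=6, E=3

The standard divisor is 472347/22 ≈ 21470.318.
Standard quotas: A 3.8420, B 6.4775, C 3.0516, D 5.9005, E 2.7285.
Lower quotas: A 3, B 6, C 3, D 5, E 2 (sum 19, leaving 3 seats).
Remainders in descending order: D 0.9005, A 0.8420, E 0.7285, B 0.4775, C 0.0516.
The surplus seats go to D, A, E.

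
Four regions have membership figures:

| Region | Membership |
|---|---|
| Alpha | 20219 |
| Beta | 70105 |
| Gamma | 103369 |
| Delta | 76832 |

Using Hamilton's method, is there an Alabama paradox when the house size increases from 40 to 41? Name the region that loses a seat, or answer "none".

Beta

At 40 seats: Alpha 3, Beta 11, Gamma 15, Delta 11.
At 41 seats: Alpha 3, Beta 10, Gamma 16, Delta 12.
Beta drops from 11 to 10.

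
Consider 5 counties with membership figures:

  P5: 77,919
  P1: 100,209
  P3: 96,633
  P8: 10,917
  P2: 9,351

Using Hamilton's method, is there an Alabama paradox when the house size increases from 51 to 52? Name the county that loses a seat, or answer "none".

At 51 seats: P5 13, P1 17, P3 17, P8 2, P2 2.
At 52 seats: P5 14, P1 18, P3 17, P8 2, P2 1.
P2 drops from 2 to 1.

P2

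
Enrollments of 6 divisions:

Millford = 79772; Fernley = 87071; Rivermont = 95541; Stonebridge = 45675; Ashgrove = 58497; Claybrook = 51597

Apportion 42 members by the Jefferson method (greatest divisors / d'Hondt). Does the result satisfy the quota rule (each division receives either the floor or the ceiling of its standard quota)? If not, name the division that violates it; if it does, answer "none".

Standard quotas: Millford 8.012, Fernley 8.746, Rivermont 9.596, Stonebridge 4.588, Ashgrove 5.876, Claybrook 5.182.
Jefferson allocation: Millford 8, Fernley 9, Rivermont 10, Stonebridge 4, Ashgrove 6, Claybrook 5.
Every allocation lies between the lower and upper quota.

none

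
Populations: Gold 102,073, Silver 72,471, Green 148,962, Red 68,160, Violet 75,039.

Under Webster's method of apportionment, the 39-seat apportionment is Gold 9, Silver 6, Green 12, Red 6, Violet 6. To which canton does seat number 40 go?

Green

Priority for the next seat is population ÷ (current seats + 0.5).
Priorities: Gold 10744.526, Silver 11149.385, Green 11916.960, Red 10486.154, Violet 11544.462.
Highest priority: Green.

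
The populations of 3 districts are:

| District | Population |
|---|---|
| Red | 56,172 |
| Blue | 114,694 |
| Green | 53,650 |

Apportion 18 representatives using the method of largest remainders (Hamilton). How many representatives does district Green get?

Total 224516; standard divisor 224516/18 ≈ 12473.111.
Standard quotas: Red 4.5034, Blue 9.1953, Green 4.3013.
Lower quotas: Red 4, Blue 9, Green 4 (sum 17, leaving 1 seat).
Remainders in descending order: Red 0.5034, Green 0.3013, Blue 0.1953.
Largest remainder: Red receives the extra seat.
Green receives 4.

4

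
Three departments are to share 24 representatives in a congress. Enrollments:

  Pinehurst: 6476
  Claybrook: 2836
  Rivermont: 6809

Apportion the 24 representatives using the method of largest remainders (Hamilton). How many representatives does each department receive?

Standard divisor: 16121 ÷ 24 ≈ 671.708.
Standard quotas: Pinehurst 9.6411, Claybrook 4.2221, Rivermont 10.1368.
Lower quotas: Pinehurst 9, Claybrook 4, Rivermont 10 (sum 23, leaving 1 seat).
Remainders in descending order: Pinehurst 0.6411, Claybrook 0.2221, Rivermont 0.1368.
Largest remainder: Pinehurst receives the extra seat.

Pinehurst 10, Claybrook 4, Rivermont 10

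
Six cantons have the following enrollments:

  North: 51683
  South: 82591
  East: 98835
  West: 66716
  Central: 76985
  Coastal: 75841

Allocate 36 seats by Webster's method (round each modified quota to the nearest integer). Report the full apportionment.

Standard divisor 452651/36 ≈ 12573.639; standard quotas: North 4.110, South 6.569, East 7.860, West 5.306, Central 6.123, Coastal 6.032.
Rounding to the nearest integer gives North 4, South 7, East 8, West 5, Central 6, Coastal 6 — total 36, matching the house size, so no adjustment is needed.

North 4, South 7, East 8, West 5, Central 6, Coastal 6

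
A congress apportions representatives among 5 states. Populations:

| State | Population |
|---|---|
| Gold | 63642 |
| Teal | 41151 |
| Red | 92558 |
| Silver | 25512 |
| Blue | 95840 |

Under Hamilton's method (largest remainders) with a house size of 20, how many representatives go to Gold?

4

The standard divisor is 318703/20 ≈ 15935.15.
Standard quotas: Gold 3.9938, Teal 2.5824, Red 5.8084, Silver 1.6010, Blue 6.0144.
Lower quotas: Gold 3, Teal 2, Red 5, Silver 1, Blue 6 (sum 17, leaving 3 seats).
Remainders in descending order: Gold 0.9938, Red 0.8084, Silver 0.6010, Teal 0.5824, Blue 0.0144.
The surplus seats go to Gold, Red, Silver.
Gold receives 4.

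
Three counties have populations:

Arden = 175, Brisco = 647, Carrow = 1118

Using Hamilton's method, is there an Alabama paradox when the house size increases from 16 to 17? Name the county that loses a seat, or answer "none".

Arden

At 16 seats: Arden 2, Brisco 5, Carrow 9.
At 17 seats: Arden 1, Brisco 6, Carrow 10.
Arden drops from 2 to 1.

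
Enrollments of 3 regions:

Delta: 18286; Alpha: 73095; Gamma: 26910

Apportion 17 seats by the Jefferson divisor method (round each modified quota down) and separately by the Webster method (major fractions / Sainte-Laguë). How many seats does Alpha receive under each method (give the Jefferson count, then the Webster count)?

11 and 10

Jefferson: Delta 2, Alpha 11, Gamma 4.
Webster: Delta 3, Alpha 10, Gamma 4.
Alpha gets 11 under Jefferson and 10 under Webster.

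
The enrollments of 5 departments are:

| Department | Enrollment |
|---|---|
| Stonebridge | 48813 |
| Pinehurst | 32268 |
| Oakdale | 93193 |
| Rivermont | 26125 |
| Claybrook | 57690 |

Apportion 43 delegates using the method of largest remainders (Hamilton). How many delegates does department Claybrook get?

10

Total 258089; standard divisor 258089/43 ≈ 6002.07.
Standard quotas: Stonebridge 8.1327, Pinehurst 5.3761, Oakdale 15.5268, Rivermont 4.3527, Claybrook 9.6117.
Lower quotas: Stonebridge 8, Pinehurst 5, Oakdale 15, Rivermont 4, Claybrook 9 (sum 41, leaving 2 seats).
Remainders in descending order: Claybrook 0.6117, Oakdale 0.5268, Pinehurst 0.3761, Rivermont 0.3527, Stonebridge 0.1327.
Largest remainders: Claybrook, Oakdale receive the extra seats.
Claybrook receives 10.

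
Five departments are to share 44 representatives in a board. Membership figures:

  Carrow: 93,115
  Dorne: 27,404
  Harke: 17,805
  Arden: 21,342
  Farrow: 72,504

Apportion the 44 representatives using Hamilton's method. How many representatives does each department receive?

Carrow=18, Dorne=5, Harke=3, Arden=4, Farrow=14

The standard divisor is 232170/44 ≈ 5276.591.
Standard quotas: Carrow 17.6468, Dorne 5.1935, Harke 3.3743, Arden 4.0447, Farrow 13.7407.
Lower quotas: Carrow 17, Dorne 5, Harke 3, Arden 4, Farrow 13 (sum 42, leaving 2 seats).
Remainders in descending order: Farrow 0.7407, Carrow 0.6468, Harke 0.3743, Dorne 0.1935, Arden 0.0447.
The surplus seats go to Farrow, Carrow.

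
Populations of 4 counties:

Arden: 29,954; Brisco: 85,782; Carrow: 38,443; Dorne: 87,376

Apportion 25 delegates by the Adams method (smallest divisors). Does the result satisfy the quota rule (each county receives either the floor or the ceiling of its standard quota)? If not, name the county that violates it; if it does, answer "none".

none

Standard quotas: Arden 3.100, Brisco 8.878, Carrow 3.979, Dorne 9.043.
Adams allocation: Arden 3, Brisco 9, Carrow 4, Dorne 9.
Every allocation lies between the lower and upper quota.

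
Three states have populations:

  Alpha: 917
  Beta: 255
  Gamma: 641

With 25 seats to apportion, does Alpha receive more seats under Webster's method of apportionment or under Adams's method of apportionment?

Webster: Alpha 13, Beta 3, Gamma 9.
Adams: Alpha 12, Beta 4, Gamma 9.
Alpha gets 13 under Webster and 12 under Adams.

Webster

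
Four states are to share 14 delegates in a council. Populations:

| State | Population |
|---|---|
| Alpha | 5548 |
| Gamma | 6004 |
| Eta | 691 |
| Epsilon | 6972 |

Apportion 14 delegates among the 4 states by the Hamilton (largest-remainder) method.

Standard divisor: 19215 ÷ 14 ≈ 1372.5.
Standard quotas: Alpha 4.0423, Gamma 4.3745, Eta 0.5035, Epsilon 5.0798.
Lower quotas: Alpha 4, Gamma 4, Eta 0, Epsilon 5 (sum 13, leaving 1 seat).
Remainders in descending order: Eta 0.5035, Gamma 0.3745, Epsilon 0.0798, Alpha 0.0423.
Largest remainder: Eta receives the extra seat.

Alpha=4; Gamma=4; Eta=1; Epsilon=5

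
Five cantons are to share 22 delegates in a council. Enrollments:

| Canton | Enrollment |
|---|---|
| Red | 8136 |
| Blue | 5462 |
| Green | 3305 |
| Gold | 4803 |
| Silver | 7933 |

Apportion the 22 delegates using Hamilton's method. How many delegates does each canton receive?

Red: 6, Blue: 4, Green: 2, Gold: 4, Silver: 6

Standard divisor: 29639 ÷ 22 ≈ 1347.227.
Standard quotas: Red 6.0391, Blue 4.0543, Green 2.4532, Gold 3.5651, Silver 5.8884.
Lower quotas: Red 6, Blue 4, Green 2, Gold 3, Silver 5 (sum 20, leaving 2 seats).
Remainders in descending order: Silver 0.8884, Gold 0.5651, Green 0.4532, Blue 0.0543, Red 0.0391.
The surplus seats go to Silver, Gold.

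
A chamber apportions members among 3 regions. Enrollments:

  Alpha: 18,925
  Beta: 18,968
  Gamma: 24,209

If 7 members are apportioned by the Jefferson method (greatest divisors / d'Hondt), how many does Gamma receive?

Standard divisor 62102/7 ≈ 8871.714; standard quotas: Alpha 2.133, Beta 2.138, Gamma 2.729.
Rounding down gives 2, 2, 2 = 6 seats, so the divisor must be adjusted.
With modified divisor 7200: modified quotas Alpha 2.628, Beta 2.634, Gamma 3.362.
Rounding down: Alpha 2, Beta 2, Gamma 3 (total 7).
Gamma receives 3.

3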